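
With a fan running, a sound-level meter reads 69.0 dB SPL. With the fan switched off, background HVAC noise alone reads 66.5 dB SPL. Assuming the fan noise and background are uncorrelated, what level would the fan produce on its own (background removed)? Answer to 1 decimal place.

65.4 dB SPL

Subtract intensities: L_src = 10·log₁₀(10^(L_total/10) − 10^(L_bg/10)).
L_src = 10·log₁₀(10^(69.0/10) − 10^(66.5/10)) = 10·log₁₀(3476000) = 65.4 dB SPL.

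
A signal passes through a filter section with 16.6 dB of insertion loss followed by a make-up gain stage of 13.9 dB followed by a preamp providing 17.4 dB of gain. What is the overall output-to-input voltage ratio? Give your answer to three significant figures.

Net gain = (−16.6) + 13.9 + 17.4 = 14.7 dB.
Voltage ratio = 10^(14.7/20) = 5.43.

5.43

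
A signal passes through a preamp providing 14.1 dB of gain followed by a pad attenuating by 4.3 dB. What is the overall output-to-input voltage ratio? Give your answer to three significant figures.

Net gain = 14.1 + (−4.3) = 9.8 dB.
Voltage ratio = 10^(9.8/20) = 3.09.

3.09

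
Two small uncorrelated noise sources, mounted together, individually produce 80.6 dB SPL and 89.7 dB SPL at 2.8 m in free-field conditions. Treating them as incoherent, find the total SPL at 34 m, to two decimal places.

Combined at 2.8 m: 10·log₁₀(10^(80.6/10)+10^(89.7/10)) = 90.204 dB SPL.
Then apply −20·log₁₀(34/2.8) = -21.686 dB → 68.52 dB SPL.

68.52 dB SPL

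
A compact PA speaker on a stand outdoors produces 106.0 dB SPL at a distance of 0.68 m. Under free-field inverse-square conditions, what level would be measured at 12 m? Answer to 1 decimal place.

For a point source in a free field, ΔL = −20·log₁₀(d₂/d₁).
ΔL = −20·log₁₀(12/0.68) = -24.93 dB, so L₂ = 106.0 + (-24.93) = 81.1 dB SPL.

81.1 dB SPL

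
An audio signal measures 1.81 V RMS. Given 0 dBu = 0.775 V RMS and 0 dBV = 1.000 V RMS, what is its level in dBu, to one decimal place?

+7.4 dBu

dBu = 20·log₁₀(V / 0.775 V).
20·log₁₀(1.81/0.775) = +7.4 dBu.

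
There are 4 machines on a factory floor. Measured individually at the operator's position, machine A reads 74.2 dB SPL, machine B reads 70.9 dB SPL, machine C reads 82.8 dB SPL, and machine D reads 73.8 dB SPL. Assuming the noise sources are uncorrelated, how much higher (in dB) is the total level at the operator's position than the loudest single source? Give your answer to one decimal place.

1.2 dB

Add the sources as powers (linear), then convert back to dB:
L_total = 10·log₁₀(10^(74.2/10) + 10^(70.9/10) + 10^(82.8/10) + 10^(73.8/10)) = 84.03 dB SPL.
Excess over the loudest (82.8 dB): 84.03 − 82.8 = 1.2 dB.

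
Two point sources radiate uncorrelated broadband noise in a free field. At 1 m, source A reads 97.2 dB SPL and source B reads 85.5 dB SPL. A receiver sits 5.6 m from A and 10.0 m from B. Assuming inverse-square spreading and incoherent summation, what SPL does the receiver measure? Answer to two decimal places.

82.33 dB SPL

At the listener: L_A = 97.2 − 20·log₁₀(5.6) = 82.236 dB; L_B = 85.5 − 20·log₁₀(10.0) = 65.500 dB.
Combined: 10·log₁₀(10^(82.236/10)+10^(65.500/10)) = 82.33 dB SPL.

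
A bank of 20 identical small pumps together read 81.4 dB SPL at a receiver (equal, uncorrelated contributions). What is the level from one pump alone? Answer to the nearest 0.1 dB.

20 equal incoherent sources add 10·log₁₀(20) = 13.01 dB over one source.
L_one = 81.4 − 13.01 = 68.4 dB SPL.

68.4 dB SPL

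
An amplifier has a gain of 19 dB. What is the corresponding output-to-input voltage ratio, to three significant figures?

Voltage ratio = 10^(dB/20).
10^(19/20) = 10^(0.9500) = 8.91.

8.91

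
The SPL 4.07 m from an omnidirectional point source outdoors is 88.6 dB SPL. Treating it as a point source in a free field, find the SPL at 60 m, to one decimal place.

Inverse-square spreading gives ΔL = −20·log₁₀(d₂/d₁).
ΔL = −20·log₁₀(60/4.07) = -23.37 dB, so L₂ = 88.6 + (-23.37) = 65.2 dB SPL.

65.2 dB SPL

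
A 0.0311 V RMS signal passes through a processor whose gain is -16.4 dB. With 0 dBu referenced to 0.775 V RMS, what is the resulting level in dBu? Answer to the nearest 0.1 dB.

Input level: 20·log₁₀(0.0311/0.775) = -27.93 dBu.
Output: -27.93 − 16.4 = -44.3 dBu.

-44.3 dBu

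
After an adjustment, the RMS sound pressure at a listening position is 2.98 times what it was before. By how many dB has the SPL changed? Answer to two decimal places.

9.48 dB

SPL change from a pressure ratio uses the 20·log₁₀ form:
20·log₁₀(2.98) = 9.48 dB.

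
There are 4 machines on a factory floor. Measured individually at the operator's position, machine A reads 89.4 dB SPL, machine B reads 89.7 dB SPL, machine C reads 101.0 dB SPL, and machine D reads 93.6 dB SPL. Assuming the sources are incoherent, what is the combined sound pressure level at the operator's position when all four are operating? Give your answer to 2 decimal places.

102.22 dB SPL

Uncorrelated sources add in intensity (power), not in dB.
L_total = 10·log₁₀(10^(89.4/10) + 10^(89.7/10) + 10^(101.0/10) + 10^(93.6/10)) = 10·log₁₀(16684000000) = 102.22 dB SPL.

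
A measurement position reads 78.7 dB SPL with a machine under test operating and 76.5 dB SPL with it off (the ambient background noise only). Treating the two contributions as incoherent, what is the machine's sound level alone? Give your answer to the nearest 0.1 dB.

Remove the background by subtracting linear intensities:
L_src = 10·log₁₀(10^(78.7/10) − 10^(76.5/10)) = 10·log₁₀(29460000) = 74.7 dB SPL.

74.7 dB SPL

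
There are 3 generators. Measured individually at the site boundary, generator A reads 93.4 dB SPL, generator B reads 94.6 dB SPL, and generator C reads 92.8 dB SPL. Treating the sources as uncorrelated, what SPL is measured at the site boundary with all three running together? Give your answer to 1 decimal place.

Incoherent sources sum as intensities:
L_total = 10·log₁₀(10^(93.4/10) + 10^(94.6/10) + 10^(92.8/10)) = 10·log₁₀(6977000000) = 98.4 dB SPL.

98.4 dB SPL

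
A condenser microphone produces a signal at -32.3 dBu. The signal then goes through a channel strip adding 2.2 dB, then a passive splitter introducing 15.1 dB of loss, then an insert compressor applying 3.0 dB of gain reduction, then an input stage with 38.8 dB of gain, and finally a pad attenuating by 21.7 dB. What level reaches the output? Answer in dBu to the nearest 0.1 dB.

-31.1 dBu

Cascaded gains and losses add directly in dB.
-32.3 + 2.2 − 15.1 − 3.0 + 38.8 − 21.7 = -31.1 dBu.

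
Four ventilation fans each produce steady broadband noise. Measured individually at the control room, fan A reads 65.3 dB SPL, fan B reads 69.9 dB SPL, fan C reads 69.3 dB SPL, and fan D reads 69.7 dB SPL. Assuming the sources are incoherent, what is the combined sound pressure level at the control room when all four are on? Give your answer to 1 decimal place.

74.9 dB SPL

Add the sources as powers (linear), then convert back to dB:
L_total = 10·log₁₀(10^(65.3/10) + 10^(69.9/10) + 10^(69.3/10) + 10^(69.7/10)) = 10·log₁₀(31000000) = 74.9 dB SPL.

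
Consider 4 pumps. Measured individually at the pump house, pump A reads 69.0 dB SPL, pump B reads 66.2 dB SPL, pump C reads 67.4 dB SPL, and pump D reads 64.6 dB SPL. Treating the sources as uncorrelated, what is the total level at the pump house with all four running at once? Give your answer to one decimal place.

73.1 dB SPL

Add the sources as powers (linear), then convert back to dB:
L_total = 10·log₁₀(10^(69.0/10) + 10^(66.2/10) + 10^(67.4/10) + 10^(64.6/10)) = 10·log₁₀(20490000) = 73.1 dB SPL.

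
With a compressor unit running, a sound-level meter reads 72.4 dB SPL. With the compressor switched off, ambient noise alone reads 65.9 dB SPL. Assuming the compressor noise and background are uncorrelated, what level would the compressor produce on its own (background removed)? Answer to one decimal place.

71.3 dB SPL

Subtract intensities: L_src = 10·log₁₀(10^(L_total/10) − 10^(L_bg/10)).
L_src = 10·log₁₀(10^(72.4/10) − 10^(65.9/10)) = 10·log₁₀(13490000) = 71.3 dB SPL.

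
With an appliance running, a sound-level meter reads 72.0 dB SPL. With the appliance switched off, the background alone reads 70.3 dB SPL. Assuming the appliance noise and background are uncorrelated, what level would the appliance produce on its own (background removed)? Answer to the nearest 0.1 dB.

67.1 dB SPL

Remove the background by subtracting linear intensities:
L_src = 10·log₁₀(10^(72.0/10) − 10^(70.3/10)) = 10·log₁₀(5134000) = 67.1 dB SPL.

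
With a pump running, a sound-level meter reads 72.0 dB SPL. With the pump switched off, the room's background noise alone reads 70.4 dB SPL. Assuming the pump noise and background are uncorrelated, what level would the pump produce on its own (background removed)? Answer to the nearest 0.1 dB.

66.9 dB SPL

Remove the background by subtracting linear intensities:
L_src = 10·log₁₀(10^(72.0/10) − 10^(70.4/10)) = 10·log₁₀(4884000) = 66.9 dB SPL.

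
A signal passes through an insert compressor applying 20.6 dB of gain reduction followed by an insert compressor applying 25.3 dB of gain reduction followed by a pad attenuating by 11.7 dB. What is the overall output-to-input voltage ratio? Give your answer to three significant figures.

0.00132

Net gain = (−20.6) + (−25.3) + (−11.7) = -57.6 dB.
Voltage ratio = 10^(-57.6/20) = 0.00132.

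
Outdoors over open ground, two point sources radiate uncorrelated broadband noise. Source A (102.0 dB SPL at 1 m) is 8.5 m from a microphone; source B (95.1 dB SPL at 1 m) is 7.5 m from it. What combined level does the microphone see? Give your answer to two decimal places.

84.42 dB SPL

At the listener: L_A = 102.0 − 20·log₁₀(8.5) = 83.412 dB; L_B = 95.1 − 20·log₁₀(7.5) = 77.599 dB.
Combined: 10·log₁₀(10^(83.412/10)+10^(77.599/10)) = 84.42 dB SPL.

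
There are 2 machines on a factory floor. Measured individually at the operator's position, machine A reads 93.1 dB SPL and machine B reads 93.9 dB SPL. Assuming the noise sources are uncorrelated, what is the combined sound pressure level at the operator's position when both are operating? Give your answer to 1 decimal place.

Add the sources as powers (linear), then convert back to dB:
L_total = 10·log₁₀(10^(93.1/10) + 10^(93.9/10)) = 10·log₁₀(4496000000) = 96.5 dB SPL.

96.5 dB SPL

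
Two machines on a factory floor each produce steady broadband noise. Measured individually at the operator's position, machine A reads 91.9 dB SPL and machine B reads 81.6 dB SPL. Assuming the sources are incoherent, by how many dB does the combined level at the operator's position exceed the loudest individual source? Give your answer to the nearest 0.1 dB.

0.4 dB

Incoherent sources sum as intensities:
L_total = 10·log₁₀(10^(91.9/10) + 10^(81.6/10)) = 92.29 dB SPL.
Excess over the loudest (91.9 dB): 92.29 − 91.9 = 0.4 dB.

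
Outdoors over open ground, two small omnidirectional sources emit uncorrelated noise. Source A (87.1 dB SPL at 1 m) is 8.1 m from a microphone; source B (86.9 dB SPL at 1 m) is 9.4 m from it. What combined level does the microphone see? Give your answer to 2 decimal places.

71.26 dB SPL

At the listener: L_A = 87.1 − 20·log₁₀(8.1) = 68.930 dB; L_B = 86.9 − 20·log₁₀(9.4) = 67.437 dB.
Combined: 10·log₁₀(10^(68.930/10)+10^(67.437/10)) = 71.26 dB SPL.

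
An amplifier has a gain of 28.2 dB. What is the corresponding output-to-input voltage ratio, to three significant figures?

Voltage ratio = 10^(dB/20).
10^(28.2/20) = 10^(1.410) = 25.7.

25.7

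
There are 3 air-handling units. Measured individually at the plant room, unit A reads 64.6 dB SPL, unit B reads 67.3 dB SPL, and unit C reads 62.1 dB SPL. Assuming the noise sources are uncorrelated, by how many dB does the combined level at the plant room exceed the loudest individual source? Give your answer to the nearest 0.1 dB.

Add the sources as powers (linear), then convert back to dB:
L_total = 10·log₁₀(10^(64.6/10) + 10^(67.3/10) + 10^(62.1/10)) = 69.95 dB SPL.
Excess over the loudest (67.3 dB): 69.95 − 67.3 = 2.6 dB.

2.6 dB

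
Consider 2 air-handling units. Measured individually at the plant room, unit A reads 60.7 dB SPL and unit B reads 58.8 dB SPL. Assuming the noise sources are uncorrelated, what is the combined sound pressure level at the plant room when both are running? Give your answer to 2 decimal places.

62.86 dB SPL

Add the sources as powers (linear), then convert back to dB:
L_total = 10·log₁₀(10^(60.7/10) + 10^(58.8/10)) = 10·log₁₀(1933000) = 62.86 dB SPL.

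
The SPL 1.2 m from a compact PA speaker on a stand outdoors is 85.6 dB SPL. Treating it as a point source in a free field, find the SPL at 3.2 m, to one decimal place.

77.1 dB SPL

For a point source in a free field, ΔL = −20·log₁₀(d₂/d₁).
ΔL = −20·log₁₀(3.2/1.2) = -8.52 dB, so L₂ = 85.6 + (-8.52) = 77.1 dB SPL.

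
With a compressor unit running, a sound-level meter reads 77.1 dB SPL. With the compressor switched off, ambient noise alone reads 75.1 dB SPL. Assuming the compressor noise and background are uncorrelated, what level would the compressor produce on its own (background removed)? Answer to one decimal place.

72.8 dB SPL

Subtract intensities: L_src = 10·log₁₀(10^(L_total/10) − 10^(L_bg/10)).
L_src = 10·log₁₀(10^(77.1/10) − 10^(75.1/10)) = 10·log₁₀(18930000) = 72.8 dB SPL.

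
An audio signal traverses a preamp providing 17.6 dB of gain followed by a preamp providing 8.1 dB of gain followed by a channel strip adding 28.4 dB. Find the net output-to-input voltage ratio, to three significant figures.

507

Net gain = 17.6 + 8.1 + 28.4 = 54.1 dB.
Voltage ratio = 10^(54.1/20) = 507.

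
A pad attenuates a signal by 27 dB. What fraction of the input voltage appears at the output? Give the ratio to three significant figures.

Voltage ratio = 10^(dB/20).
10^(-27/20) = 10^(-1.350) = 0.0447.

0.0447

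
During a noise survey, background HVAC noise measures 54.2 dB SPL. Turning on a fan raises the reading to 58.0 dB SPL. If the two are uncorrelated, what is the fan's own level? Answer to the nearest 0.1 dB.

Remove the background by subtracting linear intensities:
L_src = 10·log₁₀(10^(58.0/10) − 10^(54.2/10)) = 10·log₁₀(367900) = 55.7 dB SPL.

55.7 dB SPL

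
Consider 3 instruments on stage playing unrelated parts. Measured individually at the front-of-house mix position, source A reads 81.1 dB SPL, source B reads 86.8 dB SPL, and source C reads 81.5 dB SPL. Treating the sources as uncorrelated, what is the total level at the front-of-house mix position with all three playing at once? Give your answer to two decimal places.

88.74 dB SPL

Add the sources as powers (linear), then convert back to dB:
L_total = 10·log₁₀(10^(81.1/10) + 10^(86.8/10) + 10^(81.5/10)) = 10·log₁₀(748700000) = 88.74 dB SPL.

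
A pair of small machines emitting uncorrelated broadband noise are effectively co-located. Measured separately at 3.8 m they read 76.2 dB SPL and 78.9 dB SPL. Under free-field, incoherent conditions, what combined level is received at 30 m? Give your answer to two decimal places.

Combined at 3.8 m: 10·log₁₀(10^(76.2/10)+10^(78.9/10)) = 80.767 dB SPL.
Then apply −20·log₁₀(30/3.8) = -17.947 dB → 62.82 dB SPL.

62.82 dB SPL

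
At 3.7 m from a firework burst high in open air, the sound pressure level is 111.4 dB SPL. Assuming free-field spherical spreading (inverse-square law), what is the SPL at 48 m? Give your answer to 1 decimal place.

Inverse-square spreading gives ΔL = −20·log₁₀(d₂/d₁).
ΔL = −20·log₁₀(48/3.7) = -22.26 dB, so L₂ = 111.4 + (-22.26) = 89.1 dB SPL.

89.1 dB SPL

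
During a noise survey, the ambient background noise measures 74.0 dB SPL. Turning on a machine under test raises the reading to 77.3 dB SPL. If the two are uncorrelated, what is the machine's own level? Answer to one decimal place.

74.6 dB SPL

Remove the background by subtracting linear intensities:
L_src = 10·log₁₀(10^(77.3/10) − 10^(74.0/10)) = 10·log₁₀(28580000) = 74.6 dB SPL.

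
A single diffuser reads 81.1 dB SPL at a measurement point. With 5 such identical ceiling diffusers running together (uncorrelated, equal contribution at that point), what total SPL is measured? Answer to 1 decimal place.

5 equal incoherent sources raise the level by 10·log₁₀(5) = 6.99 dB.
L_total = 81.1 + 6.99 = 88.1 dB SPL.

88.1 dB SPL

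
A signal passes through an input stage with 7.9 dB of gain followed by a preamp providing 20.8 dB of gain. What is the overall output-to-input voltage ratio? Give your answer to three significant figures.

Net gain = 7.9 + 20.8 = 28.7 dB.
Voltage ratio = 10^(28.7/20) = 27.2.

27.2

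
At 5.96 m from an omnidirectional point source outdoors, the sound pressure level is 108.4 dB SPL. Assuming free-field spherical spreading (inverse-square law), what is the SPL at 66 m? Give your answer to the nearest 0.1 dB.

For a point source in a free field, ΔL = −20·log₁₀(d₂/d₁).
ΔL = −20·log₁₀(66/5.96) = -20.89 dB, so L₂ = 108.4 + (-20.89) = 87.5 dB SPL.

87.5 dB SPL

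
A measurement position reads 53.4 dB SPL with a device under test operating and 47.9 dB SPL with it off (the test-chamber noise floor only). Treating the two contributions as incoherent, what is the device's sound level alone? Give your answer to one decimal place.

Background correction is a power subtraction:
L_src = 10·log₁₀(10^(53.4/10) − 10^(47.9/10)) = 10·log₁₀(157100) = 52.0 dB SPL.

52.0 dB SPL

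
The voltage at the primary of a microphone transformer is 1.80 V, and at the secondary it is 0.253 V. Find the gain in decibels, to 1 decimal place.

-17.0 dB

Voltage is an amplitude quantity, so gain = 20·log₁₀(V_out/V_in).
20·log₁₀(0.253/1.80) = 20·log₁₀(0.1406) = -17.0 dB.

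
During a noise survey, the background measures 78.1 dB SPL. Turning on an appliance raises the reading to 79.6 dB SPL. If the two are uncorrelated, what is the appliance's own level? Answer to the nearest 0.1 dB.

Subtract intensities: L_src = 10·log₁₀(10^(L_total/10) − 10^(L_bg/10)).
L_src = 10·log₁₀(10^(79.6/10) − 10^(78.1/10)) = 10·log₁₀(26640000) = 74.3 dB SPL.

74.3 dB SPL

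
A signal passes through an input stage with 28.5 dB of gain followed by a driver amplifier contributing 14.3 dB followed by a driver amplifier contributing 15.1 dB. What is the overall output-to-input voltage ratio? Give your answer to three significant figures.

Net gain = 28.5 + 14.3 + 15.1 = 57.9 dB.
Voltage ratio = 10^(57.9/20) = 785.

785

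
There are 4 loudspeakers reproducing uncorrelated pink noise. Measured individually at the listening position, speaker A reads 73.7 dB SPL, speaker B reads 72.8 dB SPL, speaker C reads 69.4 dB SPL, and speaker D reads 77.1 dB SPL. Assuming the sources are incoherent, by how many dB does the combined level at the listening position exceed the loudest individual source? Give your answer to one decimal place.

3.0 dB

Uncorrelated sources add in intensity (power), not in dB.
L_total = 10·log₁₀(10^(73.7/10) + 10^(72.8/10) + 10^(69.4/10) + 10^(77.1/10)) = 80.11 dB SPL.
Excess over the loudest (77.1 dB): 80.11 − 77.1 = 3.0 dB.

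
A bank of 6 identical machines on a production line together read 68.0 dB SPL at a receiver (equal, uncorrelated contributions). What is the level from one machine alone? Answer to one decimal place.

6 equal incoherent sources add 10·log₁₀(6) = 7.78 dB over one source.
L_one = 68.0 − 7.78 = 60.2 dB SPL.

60.2 dB SPL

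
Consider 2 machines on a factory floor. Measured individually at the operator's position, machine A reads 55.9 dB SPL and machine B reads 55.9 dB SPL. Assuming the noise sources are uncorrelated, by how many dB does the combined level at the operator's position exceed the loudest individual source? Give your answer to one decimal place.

3.0 dB

Uncorrelated sources add in intensity (power), not in dB.
L_total = 10·log₁₀(10^(55.9/10) + 10^(55.9/10)) = 58.91 dB SPL.
Excess over the loudest (55.9 dB): 58.91 − 55.9 = 3.0 dB.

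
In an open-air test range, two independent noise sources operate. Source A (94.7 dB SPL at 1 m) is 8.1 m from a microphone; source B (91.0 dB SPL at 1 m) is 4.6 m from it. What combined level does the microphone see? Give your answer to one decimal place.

80.2 dB SPL

At the listener: L_A = 94.7 − 20·log₁₀(8.1) = 76.53 dB; L_B = 91.0 − 20·log₁₀(4.6) = 77.74 dB.
Combined: 10·log₁₀(10^(76.53/10)+10^(77.74/10)) = 80.2 dB SPL.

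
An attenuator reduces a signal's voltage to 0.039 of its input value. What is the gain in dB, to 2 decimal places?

-28.18 dB

Voltage is an amplitude quantity, so gain = 20·log₁₀(V_out/V_in).
20·log₁₀(0.039) = -28.18 dB.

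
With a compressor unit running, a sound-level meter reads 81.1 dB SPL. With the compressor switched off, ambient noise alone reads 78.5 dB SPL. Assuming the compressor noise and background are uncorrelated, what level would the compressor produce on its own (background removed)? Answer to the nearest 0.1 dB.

Remove the background by subtracting linear intensities:
L_src = 10·log₁₀(10^(81.1/10) − 10^(78.5/10)) = 10·log₁₀(58030000) = 77.6 dB SPL.

77.6 dB SPL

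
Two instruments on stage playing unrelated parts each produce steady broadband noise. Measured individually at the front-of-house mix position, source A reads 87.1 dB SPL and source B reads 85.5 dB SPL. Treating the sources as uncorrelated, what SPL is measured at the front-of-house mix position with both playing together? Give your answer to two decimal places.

Add the sources as powers (linear), then convert back to dB:
L_total = 10·log₁₀(10^(87.1/10) + 10^(85.5/10)) = 10·log₁₀(867700000) = 89.38 dB SPL.

89.38 dB SPL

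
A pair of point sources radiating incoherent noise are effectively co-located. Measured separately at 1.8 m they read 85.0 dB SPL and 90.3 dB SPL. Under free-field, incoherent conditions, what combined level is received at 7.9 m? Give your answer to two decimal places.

Combined at 1.8 m: 10·log₁₀(10^(85.0/10)+10^(90.3/10)) = 91.423 dB SPL.
Then apply −20·log₁₀(7.9/1.8) = -12.847 dB → 78.58 dB SPL.

78.58 dB SPL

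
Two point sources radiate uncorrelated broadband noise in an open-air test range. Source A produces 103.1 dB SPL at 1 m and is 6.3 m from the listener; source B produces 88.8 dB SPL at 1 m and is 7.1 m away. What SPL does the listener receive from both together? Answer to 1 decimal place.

87.2 dB SPL

At the listener: L_A = 103.1 − 20·log₁₀(6.3) = 87.11 dB; L_B = 88.8 − 20·log₁₀(7.1) = 71.77 dB.
Combined: 10·log₁₀(10^(87.11/10)+10^(71.77/10)) = 87.2 dB SPL.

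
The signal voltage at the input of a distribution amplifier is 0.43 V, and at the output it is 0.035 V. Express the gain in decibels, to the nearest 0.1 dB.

For a voltage ratio, dB = 20·log₁₀(V₂/V₁).
20·log₁₀(0.035/0.43) = 20·log₁₀(0.08140) = -21.8 dB.

-21.8 dB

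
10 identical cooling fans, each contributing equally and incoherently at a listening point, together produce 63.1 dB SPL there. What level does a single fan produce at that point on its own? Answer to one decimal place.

10 equal incoherent sources add 10·log₁₀(10) = 10.00 dB over one source.
L_one = 63.1 − 10.00 = 53.1 dB SPL.

53.1 dB SPL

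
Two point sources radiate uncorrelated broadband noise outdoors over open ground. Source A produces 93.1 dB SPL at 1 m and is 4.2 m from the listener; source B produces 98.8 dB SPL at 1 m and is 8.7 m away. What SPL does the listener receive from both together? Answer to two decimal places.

At the listener: L_A = 93.1 − 20·log₁₀(4.2) = 80.635 dB; L_B = 98.8 − 20·log₁₀(8.7) = 80.010 dB.
Combined: 10·log₁₀(10^(80.635/10)+10^(80.010/10)) = 83.34 dB SPL.

83.34 dB SPL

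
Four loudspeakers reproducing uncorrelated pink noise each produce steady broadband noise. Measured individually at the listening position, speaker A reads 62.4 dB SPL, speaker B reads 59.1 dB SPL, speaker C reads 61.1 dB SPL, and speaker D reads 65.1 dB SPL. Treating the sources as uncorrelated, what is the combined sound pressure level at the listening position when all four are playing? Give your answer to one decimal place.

68.5 dB SPL

Add the sources as powers (linear), then convert back to dB:
L_total = 10·log₁₀(10^(62.4/10) + 10^(59.1/10) + 10^(61.1/10) + 10^(65.1/10)) = 10·log₁₀(7075000) = 68.5 dB SPL.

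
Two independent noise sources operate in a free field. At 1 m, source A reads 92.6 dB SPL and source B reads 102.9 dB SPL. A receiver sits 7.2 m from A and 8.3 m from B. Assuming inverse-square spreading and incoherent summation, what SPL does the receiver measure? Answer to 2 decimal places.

85.03 dB SPL

At the listener: L_A = 92.6 − 20·log₁₀(7.2) = 75.453 dB; L_B = 102.9 − 20·log₁₀(8.3) = 84.518 dB.
Combined: 10·log₁₀(10^(75.453/10)+10^(84.518/10)) = 85.03 dB SPL.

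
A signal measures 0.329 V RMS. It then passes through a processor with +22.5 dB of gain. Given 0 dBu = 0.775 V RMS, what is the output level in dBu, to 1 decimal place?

+15.1 dBu

Input level: 20·log₁₀(0.329/0.775) = -7.44 dBu.
Output: -7.44 + 22.5 = +15.1 dBu.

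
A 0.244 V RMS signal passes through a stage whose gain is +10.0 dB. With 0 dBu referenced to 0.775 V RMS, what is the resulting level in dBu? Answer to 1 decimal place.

Input level: 20·log₁₀(0.244/0.775) = -10.04 dBu.
Output: -10.04 + 10.0 = 0.0 dBu.

0.0 dBu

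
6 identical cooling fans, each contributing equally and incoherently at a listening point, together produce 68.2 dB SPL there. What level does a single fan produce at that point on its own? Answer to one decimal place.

6 equal incoherent sources add 10·log₁₀(6) = 7.78 dB over one source.
L_one = 68.2 − 7.78 = 60.4 dB SPL.

60.4 dB SPL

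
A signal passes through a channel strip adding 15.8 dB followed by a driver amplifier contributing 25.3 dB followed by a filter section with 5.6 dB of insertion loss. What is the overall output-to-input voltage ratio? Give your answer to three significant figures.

Net gain = 15.8 + 25.3 + (−5.6) = 35.5 dB.
Voltage ratio = 10^(35.5/20) = 59.6.

59.6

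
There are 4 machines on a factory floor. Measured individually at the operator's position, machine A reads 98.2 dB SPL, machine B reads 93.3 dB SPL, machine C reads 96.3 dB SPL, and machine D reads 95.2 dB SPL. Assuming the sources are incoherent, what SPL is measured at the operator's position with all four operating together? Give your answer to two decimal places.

Add the sources as powers (linear), then convert back to dB:
L_total = 10·log₁₀(10^(98.2/10) + 10^(93.3/10) + 10^(96.3/10) + 10^(95.2/10)) = 10·log₁₀(16322000000) = 102.13 dB SPL.

102.13 dB SPL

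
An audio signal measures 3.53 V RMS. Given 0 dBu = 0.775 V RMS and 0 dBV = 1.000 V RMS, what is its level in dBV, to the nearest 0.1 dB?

+11.0 dBV

dBV = 20·log₁₀(V / 1.000 V).
20·log₁₀(3.53/1.000) = +11.0 dBV.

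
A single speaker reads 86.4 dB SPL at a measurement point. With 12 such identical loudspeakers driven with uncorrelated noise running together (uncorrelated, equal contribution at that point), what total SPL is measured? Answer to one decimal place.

97.2 dB SPL

12 equal incoherent sources raise the level by 10·log₁₀(12) = 10.79 dB.
L_total = 86.4 + 10.79 = 97.2 dB SPL.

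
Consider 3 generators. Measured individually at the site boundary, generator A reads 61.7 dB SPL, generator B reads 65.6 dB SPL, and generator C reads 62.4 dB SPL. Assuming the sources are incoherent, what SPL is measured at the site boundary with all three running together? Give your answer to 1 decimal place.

Incoherent sources sum as intensities:
L_total = 10·log₁₀(10^(61.7/10) + 10^(65.6/10) + 10^(62.4/10)) = 10·log₁₀(6848000) = 68.4 dB SPL.

68.4 dB SPL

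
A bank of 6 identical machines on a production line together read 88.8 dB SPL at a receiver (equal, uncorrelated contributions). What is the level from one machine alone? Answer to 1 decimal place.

81.0 dB SPL

6 equal incoherent sources add 10·log₁₀(6) = 7.78 dB over one source.
L_one = 88.8 − 7.78 = 81.0 dB SPL.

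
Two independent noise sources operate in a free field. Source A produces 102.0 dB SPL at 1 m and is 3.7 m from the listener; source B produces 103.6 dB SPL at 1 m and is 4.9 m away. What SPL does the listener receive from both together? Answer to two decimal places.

At the listener: L_A = 102.0 − 20·log₁₀(3.7) = 90.636 dB; L_B = 103.6 − 20·log₁₀(4.9) = 89.796 dB.
Combined: 10·log₁₀(10^(90.636/10)+10^(89.796/10)) = 93.25 dB SPL.

93.25 dB SPL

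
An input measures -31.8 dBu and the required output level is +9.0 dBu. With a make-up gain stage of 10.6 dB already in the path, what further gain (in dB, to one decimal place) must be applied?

The required make-up gain is the shortfall in the dB sum.
G = +9.0 − (-31.8) − 10.6 = 30.2 dB.

30.2 dB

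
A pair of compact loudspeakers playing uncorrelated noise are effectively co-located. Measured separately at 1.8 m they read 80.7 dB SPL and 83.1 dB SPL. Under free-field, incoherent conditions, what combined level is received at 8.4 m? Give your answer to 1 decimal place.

Combined at 1.8 m: 10·log₁₀(10^(80.7/10)+10^(83.1/10)) = 85.07 dB SPL.
Then apply −20·log₁₀(8.4/1.8) = -13.38 dB → 71.7 dB SPL.

71.7 dB SPL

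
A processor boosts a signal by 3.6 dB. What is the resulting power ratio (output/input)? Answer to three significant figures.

2.29

Power ratio = 10^(dB/10).
10^(3.6/10) = 10^(0.3600) = 2.29.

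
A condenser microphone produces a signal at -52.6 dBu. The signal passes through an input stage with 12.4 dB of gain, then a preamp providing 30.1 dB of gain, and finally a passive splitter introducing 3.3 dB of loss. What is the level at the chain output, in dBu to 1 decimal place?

-13.4 dBu

In dB, series stages simply add:
-52.6 + 12.4 + 30.1 − 3.3 = -13.4 dBu.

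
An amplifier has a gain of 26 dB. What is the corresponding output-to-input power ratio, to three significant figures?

398

Power ratio = 10^(dB/10).
10^(26/10) = 10^(2.600) = 398.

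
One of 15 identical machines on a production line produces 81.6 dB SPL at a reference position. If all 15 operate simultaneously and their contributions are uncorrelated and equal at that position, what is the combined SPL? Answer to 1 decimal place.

15 equal incoherent sources raise the level by 10·log₁₀(15) = 11.76 dB.
L_total = 81.6 + 11.76 = 93.4 dB SPL.

93.4 dB SPL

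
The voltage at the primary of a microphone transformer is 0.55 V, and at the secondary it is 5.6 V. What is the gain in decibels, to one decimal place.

Voltage is an amplitude quantity, so gain = 20·log₁₀(V_out/V_in).
20·log₁₀(5.6/0.55) = 20·log₁₀(10.18) = 20.2 dB.

20.2 dB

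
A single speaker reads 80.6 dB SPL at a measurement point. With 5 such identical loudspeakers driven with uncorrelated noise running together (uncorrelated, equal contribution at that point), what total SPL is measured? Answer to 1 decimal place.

87.6 dB SPL

5 equal incoherent sources raise the level by 10·log₁₀(5) = 6.99 dB.
L_total = 80.6 + 6.99 = 87.6 dB SPL.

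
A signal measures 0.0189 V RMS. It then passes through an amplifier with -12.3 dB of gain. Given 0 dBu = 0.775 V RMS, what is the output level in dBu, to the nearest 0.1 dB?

-44.6 dBu

Input level: 20·log₁₀(0.0189/0.775) = -32.26 dBu.
Output: -32.26 − 12.3 = -44.6 dBu.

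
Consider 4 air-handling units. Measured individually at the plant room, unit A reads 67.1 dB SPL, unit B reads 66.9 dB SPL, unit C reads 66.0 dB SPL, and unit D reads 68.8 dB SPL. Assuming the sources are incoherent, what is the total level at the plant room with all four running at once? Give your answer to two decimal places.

Uncorrelated sources add in intensity (power), not in dB.
L_total = 10·log₁₀(10^(67.1/10) + 10^(66.9/10) + 10^(66.0/10) + 10^(68.8/10)) = 10·log₁₀(21590000) = 73.34 dB SPL.

73.34 dB SPL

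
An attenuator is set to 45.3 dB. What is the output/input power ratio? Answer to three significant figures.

0.0000295

Power ratio = 10^(dB/10).
10^(-45.3/10) = 10^(-4.530) = 0.0000295.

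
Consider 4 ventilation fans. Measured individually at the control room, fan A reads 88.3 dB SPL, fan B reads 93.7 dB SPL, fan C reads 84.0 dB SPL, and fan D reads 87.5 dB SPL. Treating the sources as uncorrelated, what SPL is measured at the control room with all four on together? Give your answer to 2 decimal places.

95.84 dB SPL

Incoherent sources sum as intensities:
L_total = 10·log₁₀(10^(88.3/10) + 10^(93.7/10) + 10^(84.0/10) + 10^(87.5/10)) = 10·log₁₀(3834000000) = 95.84 dB SPL.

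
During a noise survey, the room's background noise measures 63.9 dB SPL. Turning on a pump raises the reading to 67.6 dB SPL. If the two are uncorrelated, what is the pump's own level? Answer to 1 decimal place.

Background correction is a power subtraction:
L_src = 10·log₁₀(10^(67.6/10) − 10^(63.9/10)) = 10·log₁₀(3300000) = 65.2 dB SPL.

65.2 dB SPL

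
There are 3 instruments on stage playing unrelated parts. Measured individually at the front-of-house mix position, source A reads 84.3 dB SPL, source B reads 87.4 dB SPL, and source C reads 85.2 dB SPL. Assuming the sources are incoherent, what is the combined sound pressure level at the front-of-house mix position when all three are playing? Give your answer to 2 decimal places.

Add the sources as powers (linear), then convert back to dB:
L_total = 10·log₁₀(10^(84.3/10) + 10^(87.4/10) + 10^(85.2/10)) = 10·log₁₀(1150000000) = 90.61 dB SPL.

90.61 dB SPL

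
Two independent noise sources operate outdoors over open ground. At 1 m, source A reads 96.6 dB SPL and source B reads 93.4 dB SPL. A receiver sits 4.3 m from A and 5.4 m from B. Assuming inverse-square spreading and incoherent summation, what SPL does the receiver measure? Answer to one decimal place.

85.1 dB SPL

At the listener: L_A = 96.6 − 20·log₁₀(4.3) = 83.93 dB; L_B = 93.4 − 20·log₁₀(5.4) = 78.75 dB.
Combined: 10·log₁₀(10^(83.93/10)+10^(78.75/10)) = 85.1 dB SPL.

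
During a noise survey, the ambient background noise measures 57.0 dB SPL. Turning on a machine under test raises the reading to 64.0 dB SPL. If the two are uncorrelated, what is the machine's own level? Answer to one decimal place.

63.0 dB SPL

Background correction is a power subtraction:
L_src = 10·log₁₀(10^(64.0/10) − 10^(57.0/10)) = 10·log₁₀(2011000) = 63.0 dB SPL.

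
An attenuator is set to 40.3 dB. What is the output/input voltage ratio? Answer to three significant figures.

Voltage ratio = 10^(dB/20).
10^(-40.3/20) = 10^(-2.015) = 0.00966.

0.00966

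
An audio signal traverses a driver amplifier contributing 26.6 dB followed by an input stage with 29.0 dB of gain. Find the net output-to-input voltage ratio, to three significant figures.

Net gain = 26.6 + 29.0 = 55.6 dB.
Voltage ratio = 10^(55.6/20) = 603.

603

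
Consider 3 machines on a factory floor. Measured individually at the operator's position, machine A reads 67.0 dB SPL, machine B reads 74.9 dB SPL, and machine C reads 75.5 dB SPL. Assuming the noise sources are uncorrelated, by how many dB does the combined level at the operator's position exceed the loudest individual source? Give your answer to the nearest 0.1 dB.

3.0 dB

Uncorrelated sources add in intensity (power), not in dB.
L_total = 10·log₁₀(10^(67.0/10) + 10^(74.9/10) + 10^(75.5/10)) = 78.54 dB SPL.
Excess over the loudest (75.5 dB): 78.54 − 75.5 = 3.0 dB.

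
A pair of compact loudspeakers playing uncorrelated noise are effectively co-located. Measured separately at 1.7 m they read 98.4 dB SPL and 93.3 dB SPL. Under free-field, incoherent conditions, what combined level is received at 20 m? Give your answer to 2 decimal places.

Combined at 1.7 m: 10·log₁₀(10^(98.4/10)+10^(93.3/10)) = 99.569 dB SPL.
Then apply −20·log₁₀(20/1.7) = -21.412 dB → 78.16 dB SPL.

78.16 dB SPL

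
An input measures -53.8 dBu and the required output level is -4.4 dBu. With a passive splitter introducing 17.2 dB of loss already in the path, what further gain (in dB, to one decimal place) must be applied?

The required make-up gain is the shortfall in the dB sum.
G = -4.4 − (-53.8) + 17.2 = 66.6 dB.

66.6 dB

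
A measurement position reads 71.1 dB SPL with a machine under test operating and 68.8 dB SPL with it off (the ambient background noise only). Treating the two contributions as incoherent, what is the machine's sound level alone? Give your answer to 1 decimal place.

Background correction is a power subtraction:
L_src = 10·log₁₀(10^(71.1/10) − 10^(68.8/10)) = 10·log₁₀(5297000) = 67.2 dB SPL.

67.2 dB SPL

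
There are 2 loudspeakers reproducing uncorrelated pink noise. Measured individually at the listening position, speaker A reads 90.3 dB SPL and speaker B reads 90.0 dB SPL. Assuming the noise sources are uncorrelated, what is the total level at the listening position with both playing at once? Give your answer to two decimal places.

Incoherent sources sum as intensities:
L_total = 10·log₁₀(10^(90.3/10) + 10^(90.0/10)) = 10·log₁₀(2072000000) = 93.16 dB SPL.

93.16 dB SPL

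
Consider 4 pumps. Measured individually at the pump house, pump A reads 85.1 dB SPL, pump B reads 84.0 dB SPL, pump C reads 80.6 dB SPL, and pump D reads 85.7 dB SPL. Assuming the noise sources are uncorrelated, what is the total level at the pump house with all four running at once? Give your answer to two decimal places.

90.26 dB SPL

Incoherent sources sum as intensities:
L_total = 10·log₁₀(10^(85.1/10) + 10^(84.0/10) + 10^(80.6/10) + 10^(85.7/10)) = 10·log₁₀(1061000000) = 90.26 dB SPL.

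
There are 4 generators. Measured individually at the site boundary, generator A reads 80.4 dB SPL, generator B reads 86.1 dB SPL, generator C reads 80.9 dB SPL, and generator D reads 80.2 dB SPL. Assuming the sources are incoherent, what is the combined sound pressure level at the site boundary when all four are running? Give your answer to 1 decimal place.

88.7 dB SPL

Add the sources as powers (linear), then convert back to dB:
L_total = 10·log₁₀(10^(80.4/10) + 10^(86.1/10) + 10^(80.9/10) + 10^(80.2/10)) = 10·log₁₀(744800000) = 88.7 dB SPL.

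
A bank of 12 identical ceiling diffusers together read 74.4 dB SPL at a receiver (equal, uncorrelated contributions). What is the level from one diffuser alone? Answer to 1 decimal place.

63.6 dB SPL

12 equal incoherent sources add 10·log₁₀(12) = 10.79 dB over one source.
L_one = 74.4 − 10.79 = 63.6 dB SPL.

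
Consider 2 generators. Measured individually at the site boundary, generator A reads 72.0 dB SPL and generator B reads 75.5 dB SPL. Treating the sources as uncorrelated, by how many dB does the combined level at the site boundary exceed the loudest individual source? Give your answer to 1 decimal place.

1.6 dB

Uncorrelated sources add in intensity (power), not in dB.
L_total = 10·log₁₀(10^(72.0/10) + 10^(75.5/10)) = 77.10 dB SPL.
Excess over the loudest (75.5 dB): 77.10 − 75.5 = 1.6 dB.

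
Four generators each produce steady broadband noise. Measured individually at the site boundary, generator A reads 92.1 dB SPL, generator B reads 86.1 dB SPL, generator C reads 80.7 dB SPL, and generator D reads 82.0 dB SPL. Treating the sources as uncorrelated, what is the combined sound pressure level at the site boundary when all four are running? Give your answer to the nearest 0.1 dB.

Uncorrelated sources add in intensity (power), not in dB.
L_total = 10·log₁₀(10^(92.1/10) + 10^(86.1/10) + 10^(80.7/10) + 10^(82.0/10)) = 10·log₁₀(2305000000) = 93.6 dB SPL.

93.6 dB SPL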